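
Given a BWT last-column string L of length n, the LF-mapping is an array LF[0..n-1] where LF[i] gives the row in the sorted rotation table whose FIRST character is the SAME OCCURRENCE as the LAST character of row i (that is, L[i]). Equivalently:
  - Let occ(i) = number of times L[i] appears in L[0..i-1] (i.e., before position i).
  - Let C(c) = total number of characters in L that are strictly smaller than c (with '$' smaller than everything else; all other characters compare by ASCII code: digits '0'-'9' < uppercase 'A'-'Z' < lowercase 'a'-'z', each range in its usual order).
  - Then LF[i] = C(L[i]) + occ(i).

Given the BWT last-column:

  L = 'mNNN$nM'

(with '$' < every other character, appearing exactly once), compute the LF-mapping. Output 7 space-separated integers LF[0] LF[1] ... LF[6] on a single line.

Answer: 5 2 3 4 0 6 1

Derivation:
Char counts: '$':1, 'M':1, 'N':3, 'm':1, 'n':1
C (first-col start): C('$')=0, C('M')=1, C('N')=2, C('m')=5, C('n')=6
L[0]='m': occ=0, LF[0]=C('m')+0=5+0=5
L[1]='N': occ=0, LF[1]=C('N')+0=2+0=2
L[2]='N': occ=1, LF[2]=C('N')+1=2+1=3
L[3]='N': occ=2, LF[3]=C('N')+2=2+2=4
L[4]='$': occ=0, LF[4]=C('$')+0=0+0=0
L[5]='n': occ=0, LF[5]=C('n')+0=6+0=6
L[6]='M': occ=0, LF[6]=C('M')+0=1+0=1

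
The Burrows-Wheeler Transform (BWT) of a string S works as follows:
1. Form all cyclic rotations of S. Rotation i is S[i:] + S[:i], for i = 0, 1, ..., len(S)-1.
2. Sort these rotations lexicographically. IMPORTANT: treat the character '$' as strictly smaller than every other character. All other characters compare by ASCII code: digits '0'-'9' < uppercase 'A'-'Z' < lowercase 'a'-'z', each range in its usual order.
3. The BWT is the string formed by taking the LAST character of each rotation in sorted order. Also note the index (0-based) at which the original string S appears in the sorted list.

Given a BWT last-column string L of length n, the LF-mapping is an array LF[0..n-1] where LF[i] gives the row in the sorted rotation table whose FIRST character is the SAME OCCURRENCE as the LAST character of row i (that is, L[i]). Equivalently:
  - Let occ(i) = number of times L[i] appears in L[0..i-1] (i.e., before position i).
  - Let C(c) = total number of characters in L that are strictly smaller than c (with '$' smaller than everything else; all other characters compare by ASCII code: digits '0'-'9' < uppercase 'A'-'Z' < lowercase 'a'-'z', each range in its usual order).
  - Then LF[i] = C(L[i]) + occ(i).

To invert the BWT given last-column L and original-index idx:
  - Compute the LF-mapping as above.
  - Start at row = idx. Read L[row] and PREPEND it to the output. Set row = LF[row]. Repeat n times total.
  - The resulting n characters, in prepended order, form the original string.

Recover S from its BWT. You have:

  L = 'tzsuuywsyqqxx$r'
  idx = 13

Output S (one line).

LF mapping: 6 14 4 7 8 12 9 5 13 1 2 10 11 0 3
Walk LF starting at row 13, prepending L[row]:
  step 1: row=13, L[13]='$', prepend. Next row=LF[13]=0
  step 2: row=0, L[0]='t', prepend. Next row=LF[0]=6
  step 3: row=6, L[6]='w', prepend. Next row=LF[6]=9
  step 4: row=9, L[9]='q', prepend. Next row=LF[9]=1
  step 5: row=1, L[1]='z', prepend. Next row=LF[1]=14
  step 6: row=14, L[14]='r', prepend. Next row=LF[14]=3
  step 7: row=3, L[3]='u', prepend. Next row=LF[3]=7
  step 8: row=7, L[7]='s', prepend. Next row=LF[7]=5
  step 9: row=5, L[5]='y', prepend. Next row=LF[5]=12
  step 10: row=12, L[12]='x', prepend. Next row=LF[12]=11
  step 11: row=11, L[11]='x', prepend. Next row=LF[11]=10
  step 12: row=10, L[10]='q', prepend. Next row=LF[10]=2
  step 13: row=2, L[2]='s', prepend. Next row=LF[2]=4
  step 14: row=4, L[4]='u', prepend. Next row=LF[4]=8
  step 15: row=8, L[8]='y', prepend. Next row=LF[8]=13
Reversed output: yusqxxysurzqwt$

Answer: yusqxxysurzqwt$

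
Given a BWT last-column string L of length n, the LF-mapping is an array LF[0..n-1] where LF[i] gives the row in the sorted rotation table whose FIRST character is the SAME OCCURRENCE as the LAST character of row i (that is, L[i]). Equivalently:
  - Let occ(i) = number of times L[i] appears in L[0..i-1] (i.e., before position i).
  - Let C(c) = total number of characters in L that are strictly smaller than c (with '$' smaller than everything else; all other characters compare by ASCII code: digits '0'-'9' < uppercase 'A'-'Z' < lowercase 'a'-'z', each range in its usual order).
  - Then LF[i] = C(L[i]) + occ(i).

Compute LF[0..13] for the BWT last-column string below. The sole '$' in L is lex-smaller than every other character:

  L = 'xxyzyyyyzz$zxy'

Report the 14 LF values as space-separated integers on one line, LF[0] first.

Answer: 1 2 4 10 5 6 7 8 11 12 0 13 3 9

Derivation:
Char counts: '$':1, 'x':3, 'y':6, 'z':4
C (first-col start): C('$')=0, C('x')=1, C('y')=4, C('z')=10
L[0]='x': occ=0, LF[0]=C('x')+0=1+0=1
L[1]='x': occ=1, LF[1]=C('x')+1=1+1=2
L[2]='y': occ=0, LF[2]=C('y')+0=4+0=4
L[3]='z': occ=0, LF[3]=C('z')+0=10+0=10
L[4]='y': occ=1, LF[4]=C('y')+1=4+1=5
L[5]='y': occ=2, LF[5]=C('y')+2=4+2=6
L[6]='y': occ=3, LF[6]=C('y')+3=4+3=7
L[7]='y': occ=4, LF[7]=C('y')+4=4+4=8
L[8]='z': occ=1, LF[8]=C('z')+1=10+1=11
L[9]='z': occ=2, LF[9]=C('z')+2=10+2=12
L[10]='$': occ=0, LF[10]=C('$')+0=0+0=0
L[11]='z': occ=3, LF[11]=C('z')+3=10+3=13
L[12]='x': occ=2, LF[12]=C('x')+2=1+2=3
L[13]='y': occ=5, LF[13]=C('y')+5=4+5=9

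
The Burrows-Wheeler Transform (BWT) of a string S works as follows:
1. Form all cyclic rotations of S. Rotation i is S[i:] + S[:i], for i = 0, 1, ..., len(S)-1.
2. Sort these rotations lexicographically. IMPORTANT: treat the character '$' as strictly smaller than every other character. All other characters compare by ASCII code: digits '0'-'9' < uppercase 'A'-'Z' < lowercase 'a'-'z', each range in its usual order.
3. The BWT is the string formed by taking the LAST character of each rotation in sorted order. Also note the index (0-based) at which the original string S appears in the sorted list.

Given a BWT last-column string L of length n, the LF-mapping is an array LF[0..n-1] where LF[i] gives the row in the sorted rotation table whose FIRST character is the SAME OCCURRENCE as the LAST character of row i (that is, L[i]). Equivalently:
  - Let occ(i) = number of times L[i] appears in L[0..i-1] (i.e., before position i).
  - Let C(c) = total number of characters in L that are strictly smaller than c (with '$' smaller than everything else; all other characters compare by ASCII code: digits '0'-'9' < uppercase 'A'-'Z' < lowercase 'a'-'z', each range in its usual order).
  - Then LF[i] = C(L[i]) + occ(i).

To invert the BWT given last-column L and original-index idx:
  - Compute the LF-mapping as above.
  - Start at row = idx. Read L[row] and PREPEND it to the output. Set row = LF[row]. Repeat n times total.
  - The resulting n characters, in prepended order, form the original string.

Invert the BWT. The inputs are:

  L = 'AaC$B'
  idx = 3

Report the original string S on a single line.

Answer: CBaA$

Derivation:
LF mapping: 1 4 3 0 2
Walk LF starting at row 3, prepending L[row]:
  step 1: row=3, L[3]='$', prepend. Next row=LF[3]=0
  step 2: row=0, L[0]='A', prepend. Next row=LF[0]=1
  step 3: row=1, L[1]='a', prepend. Next row=LF[1]=4
  step 4: row=4, L[4]='B', prepend. Next row=LF[4]=2
  step 5: row=2, L[2]='C', prepend. Next row=LF[2]=3
Reversed output: CBaA$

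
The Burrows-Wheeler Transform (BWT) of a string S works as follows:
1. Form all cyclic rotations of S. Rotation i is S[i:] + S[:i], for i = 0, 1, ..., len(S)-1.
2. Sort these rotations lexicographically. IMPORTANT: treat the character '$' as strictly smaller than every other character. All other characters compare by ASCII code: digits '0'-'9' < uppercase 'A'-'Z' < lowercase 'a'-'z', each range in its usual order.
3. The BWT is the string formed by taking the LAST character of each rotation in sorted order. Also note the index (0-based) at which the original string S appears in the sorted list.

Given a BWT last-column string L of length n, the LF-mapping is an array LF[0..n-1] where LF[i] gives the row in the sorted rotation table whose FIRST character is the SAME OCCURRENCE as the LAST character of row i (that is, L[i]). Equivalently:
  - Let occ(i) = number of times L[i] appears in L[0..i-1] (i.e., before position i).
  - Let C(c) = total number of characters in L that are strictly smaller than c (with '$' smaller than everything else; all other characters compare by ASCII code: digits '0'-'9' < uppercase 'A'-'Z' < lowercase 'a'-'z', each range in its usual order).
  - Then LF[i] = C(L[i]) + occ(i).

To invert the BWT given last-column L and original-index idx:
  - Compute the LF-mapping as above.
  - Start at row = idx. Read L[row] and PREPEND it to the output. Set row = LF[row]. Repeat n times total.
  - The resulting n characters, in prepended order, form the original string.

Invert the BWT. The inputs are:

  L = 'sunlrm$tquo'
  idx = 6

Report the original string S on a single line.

Answer: rouulnmqts$

Derivation:
LF mapping: 7 9 3 1 6 2 0 8 5 10 4
Walk LF starting at row 6, prepending L[row]:
  step 1: row=6, L[6]='$', prepend. Next row=LF[6]=0
  step 2: row=0, L[0]='s', prepend. Next row=LF[0]=7
  step 3: row=7, L[7]='t', prepend. Next row=LF[7]=8
  step 4: row=8, L[8]='q', prepend. Next row=LF[8]=5
  step 5: row=5, L[5]='m', prepend. Next row=LF[5]=2
  step 6: row=2, L[2]='n', prepend. Next row=LF[2]=3
  step 7: row=3, L[3]='l', prepend. Next row=LF[3]=1
  step 8: row=1, L[1]='u', prepend. Next row=LF[1]=9
  step 9: row=9, L[9]='u', prepend. Next row=LF[9]=10
  step 10: row=10, L[10]='o', prepend. Next row=LF[10]=4
  step 11: row=4, L[4]='r', prepend. Next row=LF[4]=6
Reversed output: rouulnmqts$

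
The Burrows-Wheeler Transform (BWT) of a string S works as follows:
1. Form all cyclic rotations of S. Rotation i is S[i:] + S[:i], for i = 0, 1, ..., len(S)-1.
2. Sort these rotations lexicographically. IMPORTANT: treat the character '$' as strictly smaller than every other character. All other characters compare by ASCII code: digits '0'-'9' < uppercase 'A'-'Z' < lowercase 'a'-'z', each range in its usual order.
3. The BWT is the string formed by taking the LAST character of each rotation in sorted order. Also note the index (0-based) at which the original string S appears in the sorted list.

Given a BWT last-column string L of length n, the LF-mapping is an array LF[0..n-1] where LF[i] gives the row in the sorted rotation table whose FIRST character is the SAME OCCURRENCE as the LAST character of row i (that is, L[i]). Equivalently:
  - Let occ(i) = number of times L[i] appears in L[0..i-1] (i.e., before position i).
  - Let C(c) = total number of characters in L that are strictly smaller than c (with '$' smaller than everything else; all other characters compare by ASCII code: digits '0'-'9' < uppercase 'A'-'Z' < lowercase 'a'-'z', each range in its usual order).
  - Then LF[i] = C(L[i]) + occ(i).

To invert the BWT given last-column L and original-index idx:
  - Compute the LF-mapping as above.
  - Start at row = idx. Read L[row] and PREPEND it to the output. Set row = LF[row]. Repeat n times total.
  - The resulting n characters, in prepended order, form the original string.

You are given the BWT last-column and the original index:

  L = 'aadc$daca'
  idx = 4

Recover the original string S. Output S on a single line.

Answer: adcacdaa$

Derivation:
LF mapping: 1 2 7 5 0 8 3 6 4
Walk LF starting at row 4, prepending L[row]:
  step 1: row=4, L[4]='$', prepend. Next row=LF[4]=0
  step 2: row=0, L[0]='a', prepend. Next row=LF[0]=1
  step 3: row=1, L[1]='a', prepend. Next row=LF[1]=2
  step 4: row=2, L[2]='d', prepend. Next row=LF[2]=7
  step 5: row=7, L[7]='c', prepend. Next row=LF[7]=6
  step 6: row=6, L[6]='a', prepend. Next row=LF[6]=3
  step 7: row=3, L[3]='c', prepend. Next row=LF[3]=5
  step 8: row=5, L[5]='d', prepend. Next row=LF[5]=8
  step 9: row=8, L[8]='a', prepend. Next row=LF[8]=4
Reversed output: adcacdaa$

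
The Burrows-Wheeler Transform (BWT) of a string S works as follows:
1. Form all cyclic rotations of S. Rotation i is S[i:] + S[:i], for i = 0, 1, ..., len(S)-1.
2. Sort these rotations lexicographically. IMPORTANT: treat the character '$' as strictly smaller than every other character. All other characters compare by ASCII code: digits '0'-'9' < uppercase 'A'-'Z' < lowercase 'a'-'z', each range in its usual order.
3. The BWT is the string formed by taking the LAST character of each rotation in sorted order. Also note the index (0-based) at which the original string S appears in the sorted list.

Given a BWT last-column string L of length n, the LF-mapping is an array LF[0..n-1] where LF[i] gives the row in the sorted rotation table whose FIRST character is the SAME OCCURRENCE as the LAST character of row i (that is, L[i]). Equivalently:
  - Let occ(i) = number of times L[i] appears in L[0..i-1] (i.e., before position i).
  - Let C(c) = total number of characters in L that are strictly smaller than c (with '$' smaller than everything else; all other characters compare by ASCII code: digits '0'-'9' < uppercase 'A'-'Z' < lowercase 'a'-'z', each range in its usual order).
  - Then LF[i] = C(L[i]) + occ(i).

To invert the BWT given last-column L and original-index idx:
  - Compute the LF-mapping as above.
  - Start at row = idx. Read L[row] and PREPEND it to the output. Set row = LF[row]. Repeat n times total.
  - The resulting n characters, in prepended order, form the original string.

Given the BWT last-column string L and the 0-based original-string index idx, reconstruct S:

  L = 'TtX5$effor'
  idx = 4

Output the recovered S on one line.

LF mapping: 2 9 3 1 0 4 5 6 7 8
Walk LF starting at row 4, prepending L[row]:
  step 1: row=4, L[4]='$', prepend. Next row=LF[4]=0
  step 2: row=0, L[0]='T', prepend. Next row=LF[0]=2
  step 3: row=2, L[2]='X', prepend. Next row=LF[2]=3
  step 4: row=3, L[3]='5', prepend. Next row=LF[3]=1
  step 5: row=1, L[1]='t', prepend. Next row=LF[1]=9
  step 6: row=9, L[9]='r', prepend. Next row=LF[9]=8
  step 7: row=8, L[8]='o', prepend. Next row=LF[8]=7
  step 8: row=7, L[7]='f', prepend. Next row=LF[7]=6
  step 9: row=6, L[6]='f', prepend. Next row=LF[6]=5
  step 10: row=5, L[5]='e', prepend. Next row=LF[5]=4
Reversed output: effort5XT$

Answer: effort5XT$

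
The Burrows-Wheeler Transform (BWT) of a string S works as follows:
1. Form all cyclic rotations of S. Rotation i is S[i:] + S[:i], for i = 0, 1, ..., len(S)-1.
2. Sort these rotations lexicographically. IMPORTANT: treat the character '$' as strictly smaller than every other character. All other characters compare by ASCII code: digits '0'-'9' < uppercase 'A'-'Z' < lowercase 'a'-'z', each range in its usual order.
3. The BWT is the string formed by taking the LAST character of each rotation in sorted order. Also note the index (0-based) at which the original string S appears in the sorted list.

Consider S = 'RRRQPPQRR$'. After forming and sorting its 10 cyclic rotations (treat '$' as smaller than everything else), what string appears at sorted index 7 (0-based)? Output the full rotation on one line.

All 10 rotations (rotation i = S[i:]+S[:i]):
  rot[0] = RRRQPPQRR$
  rot[1] = RRQPPQRR$R
  rot[2] = RQPPQRR$RR
  rot[3] = QPPQRR$RRR
  rot[4] = PPQRR$RRRQ
  rot[5] = PQRR$RRRQP
  rot[6] = QRR$RRRQPP
  rot[7] = RR$RRRQPPQ
  rot[8] = R$RRRQPPQR
  rot[9] = $RRRQPPQRR
Sorted (with $ < everything):
  sorted[0] = $RRRQPPQRR
  sorted[1] = PPQRR$RRRQ
  sorted[2] = PQRR$RRRQP
  sorted[3] = QPPQRR$RRR
  sorted[4] = QRR$RRRQPP
  sorted[5] = R$RRRQPPQR
  sorted[6] = RQPPQRR$RR
  sorted[7] = RR$RRRQPPQ
  sorted[8] = RRQPPQRR$R
  sorted[9] = RRRQPPQRR$
sorted[7] = RR$RRRQPPQ

Answer: RR$RRRQPPQ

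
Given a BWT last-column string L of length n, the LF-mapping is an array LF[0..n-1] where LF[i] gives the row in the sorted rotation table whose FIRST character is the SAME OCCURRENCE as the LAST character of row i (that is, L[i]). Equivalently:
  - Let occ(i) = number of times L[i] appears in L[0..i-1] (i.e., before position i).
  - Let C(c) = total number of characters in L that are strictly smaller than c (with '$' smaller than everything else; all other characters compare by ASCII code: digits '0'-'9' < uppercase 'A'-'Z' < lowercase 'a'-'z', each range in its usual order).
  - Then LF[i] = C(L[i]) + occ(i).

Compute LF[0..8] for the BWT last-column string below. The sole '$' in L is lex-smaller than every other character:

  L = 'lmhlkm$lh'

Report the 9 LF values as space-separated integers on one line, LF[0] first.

Char counts: '$':1, 'h':2, 'k':1, 'l':3, 'm':2
C (first-col start): C('$')=0, C('h')=1, C('k')=3, C('l')=4, C('m')=7
L[0]='l': occ=0, LF[0]=C('l')+0=4+0=4
L[1]='m': occ=0, LF[1]=C('m')+0=7+0=7
L[2]='h': occ=0, LF[2]=C('h')+0=1+0=1
L[3]='l': occ=1, LF[3]=C('l')+1=4+1=5
L[4]='k': occ=0, LF[4]=C('k')+0=3+0=3
L[5]='m': occ=1, LF[5]=C('m')+1=7+1=8
L[6]='$': occ=0, LF[6]=C('$')+0=0+0=0
L[7]='l': occ=2, LF[7]=C('l')+2=4+2=6
L[8]='h': occ=1, LF[8]=C('h')+1=1+1=2

Answer: 4 7 1 5 3 8 0 6 2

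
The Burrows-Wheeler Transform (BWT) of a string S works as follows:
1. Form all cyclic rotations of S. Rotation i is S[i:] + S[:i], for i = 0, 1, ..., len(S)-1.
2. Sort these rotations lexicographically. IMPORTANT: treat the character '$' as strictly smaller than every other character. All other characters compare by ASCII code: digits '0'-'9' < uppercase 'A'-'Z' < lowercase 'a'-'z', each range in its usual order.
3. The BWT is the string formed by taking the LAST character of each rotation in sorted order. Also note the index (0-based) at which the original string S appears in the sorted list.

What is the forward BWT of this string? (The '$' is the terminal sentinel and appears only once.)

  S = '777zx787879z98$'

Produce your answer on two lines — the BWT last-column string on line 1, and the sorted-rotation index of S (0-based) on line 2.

Answer: 8$7x887977z7z97
1

Derivation:
All 15 rotations (rotation i = S[i:]+S[:i]):
  rot[0] = 777zx787879z98$
  rot[1] = 77zx787879z98$7
  rot[2] = 7zx787879z98$77
  rot[3] = zx787879z98$777
  rot[4] = x787879z98$777z
  rot[5] = 787879z98$777zx
  rot[6] = 87879z98$777zx7
  rot[7] = 7879z98$777zx78
  rot[8] = 879z98$777zx787
  rot[9] = 79z98$777zx7878
  rot[10] = 9z98$777zx78787
  rot[11] = z98$777zx787879
  rot[12] = 98$777zx787879z
  rot[13] = 8$777zx787879z9
  rot[14] = $777zx787879z98
Sorted (with $ < everything):
  sorted[0] = $777zx787879z98  (last char: '8')
  sorted[1] = 777zx787879z98$  (last char: '$')
  sorted[2] = 77zx787879z98$7  (last char: '7')
  sorted[3] = 787879z98$777zx  (last char: 'x')
  sorted[4] = 7879z98$777zx78  (last char: '8')
  sorted[5] = 79z98$777zx7878  (last char: '8')
  sorted[6] = 7zx787879z98$77  (last char: '7')
  sorted[7] = 8$777zx787879z9  (last char: '9')
  sorted[8] = 87879z98$777zx7  (last char: '7')
  sorted[9] = 879z98$777zx787  (last char: '7')
  sorted[10] = 98$777zx787879z  (last char: 'z')
  sorted[11] = 9z98$777zx78787  (last char: '7')
  sorted[12] = x787879z98$777z  (last char: 'z')
  sorted[13] = z98$777zx787879  (last char: '9')
  sorted[14] = zx787879z98$777  (last char: '7')
Last column: 8$7x887977z7z97
Original string S is at sorted index 1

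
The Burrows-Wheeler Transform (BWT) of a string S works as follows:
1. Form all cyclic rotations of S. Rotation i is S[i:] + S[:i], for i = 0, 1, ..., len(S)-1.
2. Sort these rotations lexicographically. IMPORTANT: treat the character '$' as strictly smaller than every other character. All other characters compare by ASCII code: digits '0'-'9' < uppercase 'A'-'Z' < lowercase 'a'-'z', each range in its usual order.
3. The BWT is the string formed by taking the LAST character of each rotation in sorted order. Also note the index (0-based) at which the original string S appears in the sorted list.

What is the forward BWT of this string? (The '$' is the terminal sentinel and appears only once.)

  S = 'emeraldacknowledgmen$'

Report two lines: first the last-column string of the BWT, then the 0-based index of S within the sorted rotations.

Answer: ndralel$mmdcawgeekneo
7

Derivation:
All 21 rotations (rotation i = S[i:]+S[:i]):
  rot[0] = emeraldacknowledgmen$
  rot[1] = meraldacknowledgmen$e
  rot[2] = eraldacknowledgmen$em
  rot[3] = raldacknowledgmen$eme
  rot[4] = aldacknowledgmen$emer
  rot[5] = ldacknowledgmen$emera
  rot[6] = dacknowledgmen$emeral
  rot[7] = acknowledgmen$emerald
  rot[8] = cknowledgmen$emeralda
  rot[9] = knowledgmen$emeraldac
  rot[10] = nowledgmen$emeraldack
  rot[11] = owledgmen$emeraldackn
  rot[12] = wledgmen$emeraldackno
  rot[13] = ledgmen$emeraldacknow
  rot[14] = edgmen$emeraldacknowl
  rot[15] = dgmen$emeraldacknowle
  rot[16] = gmen$emeraldacknowled
  rot[17] = men$emeraldacknowledg
  rot[18] = en$emeraldacknowledgm
  rot[19] = n$emeraldacknowledgme
  rot[20] = $emeraldacknowledgmen
Sorted (with $ < everything):
  sorted[0] = $emeraldacknowledgmen  (last char: 'n')
  sorted[1] = acknowledgmen$emerald  (last char: 'd')
  sorted[2] = aldacknowledgmen$emer  (last char: 'r')
  sorted[3] = cknowledgmen$emeralda  (last char: 'a')
  sorted[4] = dacknowledgmen$emeral  (last char: 'l')
  sorted[5] = dgmen$emeraldacknowle  (last char: 'e')
  sorted[6] = edgmen$emeraldacknowl  (last char: 'l')
  sorted[7] = emeraldacknowledgmen$  (last char: '$')
  sorted[8] = en$emeraldacknowledgm  (last char: 'm')
  sorted[9] = eraldacknowledgmen$em  (last char: 'm')
  sorted[10] = gmen$emeraldacknowled  (last char: 'd')
  sorted[11] = knowledgmen$emeraldac  (last char: 'c')
  sorted[12] = ldacknowledgmen$emera  (last char: 'a')
  sorted[13] = ledgmen$emeraldacknow  (last char: 'w')
  sorted[14] = men$emeraldacknowledg  (last char: 'g')
  sorted[15] = meraldacknowledgmen$e  (last char: 'e')
  sorted[16] = n$emeraldacknowledgme  (last char: 'e')
  sorted[17] = nowledgmen$emeraldack  (last char: 'k')
  sorted[18] = owledgmen$emeraldackn  (last char: 'n')
  sorted[19] = raldacknowledgmen$eme  (last char: 'e')
  sorted[20] = wledgmen$emeraldackno  (last char: 'o')
Last column: ndralel$mmdcawgeekneo
Original string S is at sorted index 7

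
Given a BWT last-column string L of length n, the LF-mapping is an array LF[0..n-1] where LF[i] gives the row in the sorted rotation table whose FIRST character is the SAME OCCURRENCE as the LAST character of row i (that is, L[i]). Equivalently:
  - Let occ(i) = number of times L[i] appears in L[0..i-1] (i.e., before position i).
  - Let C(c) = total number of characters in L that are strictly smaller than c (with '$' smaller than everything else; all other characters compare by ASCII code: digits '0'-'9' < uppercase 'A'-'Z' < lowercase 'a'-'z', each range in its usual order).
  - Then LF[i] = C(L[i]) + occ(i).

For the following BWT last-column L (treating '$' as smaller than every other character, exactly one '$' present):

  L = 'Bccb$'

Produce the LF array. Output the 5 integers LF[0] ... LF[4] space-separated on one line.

Char counts: '$':1, 'B':1, 'b':1, 'c':2
C (first-col start): C('$')=0, C('B')=1, C('b')=2, C('c')=3
L[0]='B': occ=0, LF[0]=C('B')+0=1+0=1
L[1]='c': occ=0, LF[1]=C('c')+0=3+0=3
L[2]='c': occ=1, LF[2]=C('c')+1=3+1=4
L[3]='b': occ=0, LF[3]=C('b')+0=2+0=2
L[4]='$': occ=0, LF[4]=C('$')+0=0+0=0

Answer: 1 3 4 2 0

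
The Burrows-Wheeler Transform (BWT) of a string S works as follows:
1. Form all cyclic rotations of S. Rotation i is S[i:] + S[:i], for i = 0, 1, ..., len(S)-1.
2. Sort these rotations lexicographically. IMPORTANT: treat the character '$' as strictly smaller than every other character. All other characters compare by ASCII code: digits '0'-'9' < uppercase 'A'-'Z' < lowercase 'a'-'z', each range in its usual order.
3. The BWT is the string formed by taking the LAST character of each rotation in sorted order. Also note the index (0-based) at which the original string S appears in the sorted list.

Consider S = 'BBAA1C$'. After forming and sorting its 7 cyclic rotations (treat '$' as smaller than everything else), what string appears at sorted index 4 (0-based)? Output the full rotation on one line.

All 7 rotations (rotation i = S[i:]+S[:i]):
  rot[0] = BBAA1C$
  rot[1] = BAA1C$B
  rot[2] = AA1C$BB
  rot[3] = A1C$BBA
  rot[4] = 1C$BBAA
  rot[5] = C$BBAA1
  rot[6] = $BBAA1C
Sorted (with $ < everything):
  sorted[0] = $BBAA1C
  sorted[1] = 1C$BBAA
  sorted[2] = A1C$BBA
  sorted[3] = AA1C$BB
  sorted[4] = BAA1C$B
  sorted[5] = BBAA1C$
  sorted[6] = C$BBAA1
sorted[4] = BAA1C$B

Answer: BAA1C$B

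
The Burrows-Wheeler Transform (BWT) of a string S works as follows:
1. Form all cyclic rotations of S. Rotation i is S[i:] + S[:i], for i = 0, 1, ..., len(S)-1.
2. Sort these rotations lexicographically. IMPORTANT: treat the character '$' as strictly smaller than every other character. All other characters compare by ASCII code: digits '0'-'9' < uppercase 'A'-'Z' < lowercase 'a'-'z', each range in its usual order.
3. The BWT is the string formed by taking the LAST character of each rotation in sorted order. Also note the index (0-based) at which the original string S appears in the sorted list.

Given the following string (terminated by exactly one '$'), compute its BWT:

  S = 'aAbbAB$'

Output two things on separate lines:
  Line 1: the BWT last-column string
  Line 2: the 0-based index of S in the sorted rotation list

Answer: BbaA$bA
4

Derivation:
All 7 rotations (rotation i = S[i:]+S[:i]):
  rot[0] = aAbbAB$
  rot[1] = AbbAB$a
  rot[2] = bbAB$aA
  rot[3] = bAB$aAb
  rot[4] = AB$aAbb
  rot[5] = B$aAbbA
  rot[6] = $aAbbAB
Sorted (with $ < everything):
  sorted[0] = $aAbbAB  (last char: 'B')
  sorted[1] = AB$aAbb  (last char: 'b')
  sorted[2] = AbbAB$a  (last char: 'a')
  sorted[3] = B$aAbbA  (last char: 'A')
  sorted[4] = aAbbAB$  (last char: '$')
  sorted[5] = bAB$aAb  (last char: 'b')
  sorted[6] = bbAB$aA  (last char: 'A')
Last column: BbaA$bA
Original string S is at sorted index 4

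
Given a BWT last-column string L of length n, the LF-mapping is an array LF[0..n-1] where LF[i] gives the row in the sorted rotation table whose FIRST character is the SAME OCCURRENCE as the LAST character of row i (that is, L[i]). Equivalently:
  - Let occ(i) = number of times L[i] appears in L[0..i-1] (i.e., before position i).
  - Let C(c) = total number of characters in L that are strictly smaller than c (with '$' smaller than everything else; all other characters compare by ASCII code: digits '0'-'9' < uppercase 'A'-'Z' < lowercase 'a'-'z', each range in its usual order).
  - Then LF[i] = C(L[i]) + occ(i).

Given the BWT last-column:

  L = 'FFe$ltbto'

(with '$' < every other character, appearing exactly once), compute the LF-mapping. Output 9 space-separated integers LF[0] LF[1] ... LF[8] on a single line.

Answer: 1 2 4 0 5 7 3 8 6

Derivation:
Char counts: '$':1, 'F':2, 'b':1, 'e':1, 'l':1, 'o':1, 't':2
C (first-col start): C('$')=0, C('F')=1, C('b')=3, C('e')=4, C('l')=5, C('o')=6, C('t')=7
L[0]='F': occ=0, LF[0]=C('F')+0=1+0=1
L[1]='F': occ=1, LF[1]=C('F')+1=1+1=2
L[2]='e': occ=0, LF[2]=C('e')+0=4+0=4
L[3]='$': occ=0, LF[3]=C('$')+0=0+0=0
L[4]='l': occ=0, LF[4]=C('l')+0=5+0=5
L[5]='t': occ=0, LF[5]=C('t')+0=7+0=7
L[6]='b': occ=0, LF[6]=C('b')+0=3+0=3
L[7]='t': occ=1, LF[7]=C('t')+1=7+1=8
L[8]='o': occ=0, LF[8]=C('o')+0=6+0=6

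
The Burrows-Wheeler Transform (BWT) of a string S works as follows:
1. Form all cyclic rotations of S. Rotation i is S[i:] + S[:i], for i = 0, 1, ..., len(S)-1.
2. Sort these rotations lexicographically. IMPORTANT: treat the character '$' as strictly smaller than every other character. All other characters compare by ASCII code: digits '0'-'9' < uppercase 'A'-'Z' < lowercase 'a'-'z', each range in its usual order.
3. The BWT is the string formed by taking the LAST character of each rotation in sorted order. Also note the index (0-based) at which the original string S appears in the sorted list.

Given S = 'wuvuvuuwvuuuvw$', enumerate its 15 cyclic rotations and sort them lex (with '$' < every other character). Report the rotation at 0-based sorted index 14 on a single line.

Answer: wvuuuvw$wuvuvuu

Derivation:
All 15 rotations (rotation i = S[i:]+S[:i]):
  rot[0] = wuvuvuuwvuuuvw$
  rot[1] = uvuvuuwvuuuvw$w
  rot[2] = vuvuuwvuuuvw$wu
  rot[3] = uvuuwvuuuvw$wuv
  rot[4] = vuuwvuuuvw$wuvu
  rot[5] = uuwvuuuvw$wuvuv
  rot[6] = uwvuuuvw$wuvuvu
  rot[7] = wvuuuvw$wuvuvuu
  rot[8] = vuuuvw$wuvuvuuw
  rot[9] = uuuvw$wuvuvuuwv
  rot[10] = uuvw$wuvuvuuwvu
  rot[11] = uvw$wuvuvuuwvuu
  rot[12] = vw$wuvuvuuwvuuu
  rot[13] = w$wuvuvuuwvuuuv
  rot[14] = $wuvuvuuwvuuuvw
Sorted (with $ < everything):
  sorted[0] = $wuvuvuuwvuuuvw
  sorted[1] = uuuvw$wuvuvuuwv
  sorted[2] = uuvw$wuvuvuuwvu
  sorted[3] = uuwvuuuvw$wuvuv
  sorted[4] = uvuuwvuuuvw$wuv
  sorted[5] = uvuvuuwvuuuvw$w
  sorted[6] = uvw$wuvuvuuwvuu
  sorted[7] = uwvuuuvw$wuvuvu
  sorted[8] = vuuuvw$wuvuvuuw
  sorted[9] = vuuwvuuuvw$wuvu
  sorted[10] = vuvuuwvuuuvw$wu
  sorted[11] = vw$wuvuvuuwvuuu
  sorted[12] = w$wuvuvuuwvuuuv
  sorted[13] = wuvuvuuwvuuuvw$
  sorted[14] = wvuuuvw$wuvuvuu
sorted[14] = wvuuuvw$wuvuvuu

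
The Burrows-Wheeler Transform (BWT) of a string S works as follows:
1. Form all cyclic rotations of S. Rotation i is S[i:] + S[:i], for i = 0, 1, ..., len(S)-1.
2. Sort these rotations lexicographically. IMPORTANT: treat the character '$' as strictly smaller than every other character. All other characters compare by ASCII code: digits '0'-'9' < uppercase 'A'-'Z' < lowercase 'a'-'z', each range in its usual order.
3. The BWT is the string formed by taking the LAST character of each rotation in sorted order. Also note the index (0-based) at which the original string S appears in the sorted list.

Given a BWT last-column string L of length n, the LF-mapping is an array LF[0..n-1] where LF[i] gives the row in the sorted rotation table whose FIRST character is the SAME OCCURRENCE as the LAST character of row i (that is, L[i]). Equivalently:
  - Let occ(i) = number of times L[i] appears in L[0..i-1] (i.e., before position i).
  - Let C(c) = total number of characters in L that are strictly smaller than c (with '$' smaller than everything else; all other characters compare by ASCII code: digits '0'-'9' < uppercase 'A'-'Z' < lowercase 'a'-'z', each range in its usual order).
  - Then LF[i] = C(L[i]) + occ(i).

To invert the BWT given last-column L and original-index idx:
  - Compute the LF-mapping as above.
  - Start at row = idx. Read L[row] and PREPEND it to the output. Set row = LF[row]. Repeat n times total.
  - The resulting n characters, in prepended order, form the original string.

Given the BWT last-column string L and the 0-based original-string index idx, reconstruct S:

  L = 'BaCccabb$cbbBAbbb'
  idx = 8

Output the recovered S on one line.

LF mapping: 2 5 4 14 15 6 7 8 0 16 9 10 3 1 11 12 13
Walk LF starting at row 8, prepending L[row]:
  step 1: row=8, L[8]='$', prepend. Next row=LF[8]=0
  step 2: row=0, L[0]='B', prepend. Next row=LF[0]=2
  step 3: row=2, L[2]='C', prepend. Next row=LF[2]=4
  step 4: row=4, L[4]='c', prepend. Next row=LF[4]=15
  step 5: row=15, L[15]='b', prepend. Next row=LF[15]=12
  step 6: row=12, L[12]='B', prepend. Next row=LF[12]=3
  step 7: row=3, L[3]='c', prepend. Next row=LF[3]=14
  step 8: row=14, L[14]='b', prepend. Next row=LF[14]=11
  step 9: row=11, L[11]='b', prepend. Next row=LF[11]=10
  step 10: row=10, L[10]='b', prepend. Next row=LF[10]=9
  step 11: row=9, L[9]='c', prepend. Next row=LF[9]=16
  step 12: row=16, L[16]='b', prepend. Next row=LF[16]=13
  step 13: row=13, L[13]='A', prepend. Next row=LF[13]=1
  step 14: row=1, L[1]='a', prepend. Next row=LF[1]=5
  step 15: row=5, L[5]='a', prepend. Next row=LF[5]=6
  step 16: row=6, L[6]='b', prepend. Next row=LF[6]=7
  step 17: row=7, L[7]='b', prepend. Next row=LF[7]=8
Reversed output: bbaaAbcbbbcBbcCB$

Answer: bbaaAbcbbbcBbcCB$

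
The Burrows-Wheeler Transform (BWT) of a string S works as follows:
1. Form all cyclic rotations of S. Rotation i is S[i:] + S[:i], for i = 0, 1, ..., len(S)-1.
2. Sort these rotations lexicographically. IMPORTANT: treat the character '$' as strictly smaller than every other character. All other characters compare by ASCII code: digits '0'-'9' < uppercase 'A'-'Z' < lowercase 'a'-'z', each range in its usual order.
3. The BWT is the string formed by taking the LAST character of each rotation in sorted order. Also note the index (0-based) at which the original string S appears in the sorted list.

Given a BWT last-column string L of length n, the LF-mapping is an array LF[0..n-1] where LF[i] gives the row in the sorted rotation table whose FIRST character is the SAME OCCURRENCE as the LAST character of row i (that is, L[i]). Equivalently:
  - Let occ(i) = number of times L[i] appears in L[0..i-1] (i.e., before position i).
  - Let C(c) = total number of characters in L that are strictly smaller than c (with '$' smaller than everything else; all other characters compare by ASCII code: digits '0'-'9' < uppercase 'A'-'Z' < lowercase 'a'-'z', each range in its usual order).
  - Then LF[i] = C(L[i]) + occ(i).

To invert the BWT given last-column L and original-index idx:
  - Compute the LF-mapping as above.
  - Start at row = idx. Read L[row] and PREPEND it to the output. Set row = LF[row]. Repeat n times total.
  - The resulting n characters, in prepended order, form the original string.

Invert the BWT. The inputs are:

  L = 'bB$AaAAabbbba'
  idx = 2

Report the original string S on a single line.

LF mapping: 8 4 0 1 5 2 3 6 9 10 11 12 7
Walk LF starting at row 2, prepending L[row]:
  step 1: row=2, L[2]='$', prepend. Next row=LF[2]=0
  step 2: row=0, L[0]='b', prepend. Next row=LF[0]=8
  step 3: row=8, L[8]='b', prepend. Next row=LF[8]=9
  step 4: row=9, L[9]='b', prepend. Next row=LF[9]=10
  step 5: row=10, L[10]='b', prepend. Next row=LF[10]=11
  step 6: row=11, L[11]='b', prepend. Next row=LF[11]=12
  step 7: row=12, L[12]='a', prepend. Next row=LF[12]=7
  step 8: row=7, L[7]='a', prepend. Next row=LF[7]=6
  step 9: row=6, L[6]='A', prepend. Next row=LF[6]=3
  step 10: row=3, L[3]='A', prepend. Next row=LF[3]=1
  step 11: row=1, L[1]='B', prepend. Next row=LF[1]=4
  step 12: row=4, L[4]='a', prepend. Next row=LF[4]=5
  step 13: row=5, L[5]='A', prepend. Next row=LF[5]=2
Reversed output: AaBAAaabbbbb$

Answer: AaBAAaabbbbb$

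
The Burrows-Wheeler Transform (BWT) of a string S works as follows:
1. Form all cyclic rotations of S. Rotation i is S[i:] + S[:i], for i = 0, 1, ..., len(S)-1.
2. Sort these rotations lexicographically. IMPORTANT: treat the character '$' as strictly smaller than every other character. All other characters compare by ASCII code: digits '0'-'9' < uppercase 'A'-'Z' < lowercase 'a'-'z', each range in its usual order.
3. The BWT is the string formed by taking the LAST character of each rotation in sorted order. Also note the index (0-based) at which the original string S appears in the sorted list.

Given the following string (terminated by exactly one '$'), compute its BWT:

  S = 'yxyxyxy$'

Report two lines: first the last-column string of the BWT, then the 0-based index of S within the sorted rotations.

All 8 rotations (rotation i = S[i:]+S[:i]):
  rot[0] = yxyxyxy$
  rot[1] = xyxyxy$y
  rot[2] = yxyxy$yx
  rot[3] = xyxy$yxy
  rot[4] = yxy$yxyx
  rot[5] = xy$yxyxy
  rot[6] = y$yxyxyx
  rot[7] = $yxyxyxy
Sorted (with $ < everything):
  sorted[0] = $yxyxyxy  (last char: 'y')
  sorted[1] = xy$yxyxy  (last char: 'y')
  sorted[2] = xyxy$yxy  (last char: 'y')
  sorted[3] = xyxyxy$y  (last char: 'y')
  sorted[4] = y$yxyxyx  (last char: 'x')
  sorted[5] = yxy$yxyx  (last char: 'x')
  sorted[6] = yxyxy$yx  (last char: 'x')
  sorted[7] = yxyxyxy$  (last char: '$')
Last column: yyyyxxx$
Original string S is at sorted index 7

Answer: yyyyxxx$
7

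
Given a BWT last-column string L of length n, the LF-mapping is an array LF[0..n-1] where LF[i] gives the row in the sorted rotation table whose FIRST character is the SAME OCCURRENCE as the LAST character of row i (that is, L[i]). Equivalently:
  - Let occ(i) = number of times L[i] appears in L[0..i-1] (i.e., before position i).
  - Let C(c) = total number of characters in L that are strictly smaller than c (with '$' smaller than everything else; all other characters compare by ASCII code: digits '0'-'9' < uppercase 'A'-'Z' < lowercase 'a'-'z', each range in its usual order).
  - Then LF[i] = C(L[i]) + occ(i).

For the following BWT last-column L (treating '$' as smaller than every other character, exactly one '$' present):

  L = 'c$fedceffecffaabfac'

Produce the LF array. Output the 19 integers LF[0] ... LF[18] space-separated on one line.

Char counts: '$':1, 'a':3, 'b':1, 'c':4, 'd':1, 'e':3, 'f':6
C (first-col start): C('$')=0, C('a')=1, C('b')=4, C('c')=5, C('d')=9, C('e')=10, C('f')=13
L[0]='c': occ=0, LF[0]=C('c')+0=5+0=5
L[1]='$': occ=0, LF[1]=C('$')+0=0+0=0
L[2]='f': occ=0, LF[2]=C('f')+0=13+0=13
L[3]='e': occ=0, LF[3]=C('e')+0=10+0=10
L[4]='d': occ=0, LF[4]=C('d')+0=9+0=9
L[5]='c': occ=1, LF[5]=C('c')+1=5+1=6
L[6]='e': occ=1, LF[6]=C('e')+1=10+1=11
L[7]='f': occ=1, LF[7]=C('f')+1=13+1=14
L[8]='f': occ=2, LF[8]=C('f')+2=13+2=15
L[9]='e': occ=2, LF[9]=C('e')+2=10+2=12
L[10]='c': occ=2, LF[10]=C('c')+2=5+2=7
L[11]='f': occ=3, LF[11]=C('f')+3=13+3=16
L[12]='f': occ=4, LF[12]=C('f')+4=13+4=17
L[13]='a': occ=0, LF[13]=C('a')+0=1+0=1
L[14]='a': occ=1, LF[14]=C('a')+1=1+1=2
L[15]='b': occ=0, LF[15]=C('b')+0=4+0=4
L[16]='f': occ=5, LF[16]=C('f')+5=13+5=18
L[17]='a': occ=2, LF[17]=C('a')+2=1+2=3
L[18]='c': occ=3, LF[18]=C('c')+3=5+3=8

Answer: 5 0 13 10 9 6 11 14 15 12 7 16 17 1 2 4 18 3 8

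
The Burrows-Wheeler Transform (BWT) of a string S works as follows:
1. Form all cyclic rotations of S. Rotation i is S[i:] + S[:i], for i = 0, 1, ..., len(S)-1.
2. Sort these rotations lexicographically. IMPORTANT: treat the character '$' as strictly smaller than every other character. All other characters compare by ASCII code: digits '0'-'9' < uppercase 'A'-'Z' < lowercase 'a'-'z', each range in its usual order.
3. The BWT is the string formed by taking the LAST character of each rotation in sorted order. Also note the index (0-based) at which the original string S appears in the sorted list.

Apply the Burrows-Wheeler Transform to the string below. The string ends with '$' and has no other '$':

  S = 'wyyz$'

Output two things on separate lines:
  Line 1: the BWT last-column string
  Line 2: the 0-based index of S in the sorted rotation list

Answer: z$wyy
1

Derivation:
All 5 rotations (rotation i = S[i:]+S[:i]):
  rot[0] = wyyz$
  rot[1] = yyz$w
  rot[2] = yz$wy
  rot[3] = z$wyy
  rot[4] = $wyyz
Sorted (with $ < everything):
  sorted[0] = $wyyz  (last char: 'z')
  sorted[1] = wyyz$  (last char: '$')
  sorted[2] = yyz$w  (last char: 'w')
  sorted[3] = yz$wy  (last char: 'y')
  sorted[4] = z$wyy  (last char: 'y')
Last column: z$wyy
Original string S is at sorted index 1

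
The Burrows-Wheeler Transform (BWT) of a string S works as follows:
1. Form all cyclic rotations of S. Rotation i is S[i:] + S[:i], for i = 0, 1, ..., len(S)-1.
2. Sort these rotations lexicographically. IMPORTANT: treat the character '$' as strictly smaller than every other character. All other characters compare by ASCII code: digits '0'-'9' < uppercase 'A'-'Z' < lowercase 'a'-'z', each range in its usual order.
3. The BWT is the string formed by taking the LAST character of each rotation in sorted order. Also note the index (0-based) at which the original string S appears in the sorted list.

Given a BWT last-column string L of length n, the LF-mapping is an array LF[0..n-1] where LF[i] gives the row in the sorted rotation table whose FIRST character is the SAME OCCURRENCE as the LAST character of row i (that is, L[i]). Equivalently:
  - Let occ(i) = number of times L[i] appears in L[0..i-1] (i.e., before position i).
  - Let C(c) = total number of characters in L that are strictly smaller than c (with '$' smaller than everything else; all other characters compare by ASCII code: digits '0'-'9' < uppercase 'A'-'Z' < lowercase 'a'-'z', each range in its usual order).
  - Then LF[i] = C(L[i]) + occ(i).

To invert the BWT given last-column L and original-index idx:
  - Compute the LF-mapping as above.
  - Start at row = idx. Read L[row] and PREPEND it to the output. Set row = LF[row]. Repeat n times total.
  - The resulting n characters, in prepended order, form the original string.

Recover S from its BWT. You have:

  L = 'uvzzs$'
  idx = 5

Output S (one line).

LF mapping: 2 3 4 5 1 0
Walk LF starting at row 5, prepending L[row]:
  step 1: row=5, L[5]='$', prepend. Next row=LF[5]=0
  step 2: row=0, L[0]='u', prepend. Next row=LF[0]=2
  step 3: row=2, L[2]='z', prepend. Next row=LF[2]=4
  step 4: row=4, L[4]='s', prepend. Next row=LF[4]=1
  step 5: row=1, L[1]='v', prepend. Next row=LF[1]=3
  step 6: row=3, L[3]='z', prepend. Next row=LF[3]=5
Reversed output: zvszu$

Answer: zvszu$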